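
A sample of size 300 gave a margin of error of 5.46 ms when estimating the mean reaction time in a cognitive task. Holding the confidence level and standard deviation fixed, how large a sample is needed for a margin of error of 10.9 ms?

n = 76

Margin of error scales as 1/√n, so n₂ = n₁·(E₁/E₂)².
n₂ = 300 × (5.46/10.9)² = 300 × 0.2509 = 75.27
Round up: n₂ = 76.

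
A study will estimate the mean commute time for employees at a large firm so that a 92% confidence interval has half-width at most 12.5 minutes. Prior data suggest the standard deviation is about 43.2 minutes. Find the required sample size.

For a mean, the margin of error is E = z·σ/√n, so n = (zσ/E)².
At 92% confidence, z = 1.751.
n = (1.751 × 43.2 / 12.5)² = 36.62
Round up: n = 37.

37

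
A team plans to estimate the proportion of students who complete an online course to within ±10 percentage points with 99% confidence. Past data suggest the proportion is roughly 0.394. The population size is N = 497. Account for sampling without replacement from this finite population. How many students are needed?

121

For a proportion with margin E = 0.1 at 99% confidence, z = 2.576.
n = p̂(1−p̂)(z/E)² = 0.394 × 0.606 × (2.576/0.1)² = 158.44 — call this n₀.
Finite-population correction with N = 497: n = n₀ / (1 + (n₀−1)/N) = 158.44 / 1.317 = 120.30
Round up: n = 121.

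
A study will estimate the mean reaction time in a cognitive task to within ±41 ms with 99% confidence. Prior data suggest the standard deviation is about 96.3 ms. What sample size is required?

For a mean, the margin of error is E = z·σ/√n, so n = (zσ/E)².
At 99% confidence, z = 2.576.
n = (2.576 × 96.3 / 41)² = 36.61
Round up: n = 37.

37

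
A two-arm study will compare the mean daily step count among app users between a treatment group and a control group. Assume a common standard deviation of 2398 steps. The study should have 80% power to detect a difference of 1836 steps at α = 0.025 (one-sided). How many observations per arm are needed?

For two equal groups, n per group = 2·((z_α + z_β)·σ/δ)².
z_α = 1.960; z_β = 0.842 (power 80%).
n = 2 × (2.802 × 2398 / 1836)² = 2 × 13.39 = 26.78
Round up: n = 27 per group.

27 per group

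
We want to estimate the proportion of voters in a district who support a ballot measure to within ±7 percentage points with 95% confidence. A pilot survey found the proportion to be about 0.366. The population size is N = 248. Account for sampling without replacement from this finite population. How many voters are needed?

For a proportion with margin E = 0.07 at 95% confidence, z = 1.960.
n = p̂(1−p̂)(z/E)² = 0.366 × 0.634 × (1.960/0.07)² = 181.92 — call this n₀.
Finite-population correction with N = 248: n = n₀ / (1 + (n₀−1)/N) = 181.92 / 1.73 = 105.16
Round up: n = 106.

106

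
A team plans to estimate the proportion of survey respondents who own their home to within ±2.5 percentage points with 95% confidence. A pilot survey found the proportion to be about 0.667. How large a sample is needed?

1366

For a proportion with margin E = 0.025 at 95% confidence, z = 1.960.
n = p̂(1−p̂)(z/E)² = 0.667 × 0.333 × (1.960/0.025)² = 1365.22
Round up: n = 1366.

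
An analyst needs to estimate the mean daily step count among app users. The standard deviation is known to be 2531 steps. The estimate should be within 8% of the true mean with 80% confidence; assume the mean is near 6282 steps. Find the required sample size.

For a mean, the margin of error is E = z·σ/√n, so n = (zσ/E)².
At 80% confidence, z = 1.282.
E = 8% of 6282 = 502.6 steps.
n = (1.282 × 2531 / 502.6)² = 41.69
Round up: n = 42.

42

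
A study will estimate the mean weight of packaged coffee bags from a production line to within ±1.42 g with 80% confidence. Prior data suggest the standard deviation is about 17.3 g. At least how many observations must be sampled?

For a mean, the margin of error is E = z·σ/√n, so n = (zσ/E)².
At 80% confidence, z = 1.282.
n = (1.282 × 17.3 / 1.42)² = 243.94
Round up: n = 244.

n = 244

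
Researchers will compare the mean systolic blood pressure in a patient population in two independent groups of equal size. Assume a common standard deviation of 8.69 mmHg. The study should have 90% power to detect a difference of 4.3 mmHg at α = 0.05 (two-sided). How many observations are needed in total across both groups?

172 total

For two equal groups, n per group = 2·((z_{α/2} + z_β)·σ/δ)².
z_{α/2} = 1.960; z_β = 1.282 (power 90%).
n = 2 × (3.242 × 8.69 / 4.3)² = 2 × 42.93 = 85.86
Round up: n = 86 per group.
Total across both groups: 2 × 86 = 172.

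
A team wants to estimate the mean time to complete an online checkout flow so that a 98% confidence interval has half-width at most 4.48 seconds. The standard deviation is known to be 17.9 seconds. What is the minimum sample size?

87

For a mean, the margin of error is E = z·σ/√n, so n = (zσ/E)².
At 98% confidence, z = 2.326.
n = (2.326 × 17.9 / 4.48)² = 86.37
Round up: n = 87.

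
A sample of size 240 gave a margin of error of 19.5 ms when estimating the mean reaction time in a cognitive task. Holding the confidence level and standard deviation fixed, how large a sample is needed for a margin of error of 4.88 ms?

Margin of error scales as 1/√n, so n₂ = n₁·(E₁/E₂)².
n₂ = 240 × (19.5/4.88)² = 240 × 15.97 = 3832.80
Round up: n₂ = 3833.

n = 3833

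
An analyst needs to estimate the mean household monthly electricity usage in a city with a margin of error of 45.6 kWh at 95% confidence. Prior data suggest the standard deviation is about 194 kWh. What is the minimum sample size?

70

For a mean, the margin of error is E = z·σ/√n, so n = (zσ/E)².
At 95% confidence, z = 1.960.
n = (1.960 × 194 / 45.6)² = 69.53
Round up: n = 70.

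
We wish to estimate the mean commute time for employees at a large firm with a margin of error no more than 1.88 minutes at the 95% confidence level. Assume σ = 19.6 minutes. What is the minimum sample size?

418

For a mean, the margin of error is E = z·σ/√n, so n = (zσ/E)².
At 95% confidence, z = 1.960.
n = (1.960 × 19.6 / 1.88)² = 417.55
Round up: n = 418.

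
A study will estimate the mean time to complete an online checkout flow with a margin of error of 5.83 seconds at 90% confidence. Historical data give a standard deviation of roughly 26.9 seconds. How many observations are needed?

For a mean, the margin of error is E = z·σ/√n, so n = (zσ/E)².
At 90% confidence, z = 1.645.
n = (1.645 × 26.9 / 5.83)² = 57.61
Round up: n = 58.

n = 58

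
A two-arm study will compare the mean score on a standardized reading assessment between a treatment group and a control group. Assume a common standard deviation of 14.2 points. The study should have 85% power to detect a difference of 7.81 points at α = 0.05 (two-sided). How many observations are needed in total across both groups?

120 total

For two equal groups, n per group = 2·((z_{α/2} + z_β)·σ/δ)².
z_{α/2} = 1.960; z_β = 1.036 (power 85%).
n = 2 × (2.996 × 14.2 / 7.81)² = 2 × 29.67 = 59.34
Round up: n = 60 per group.
Total across both groups: 2 × 60 = 120.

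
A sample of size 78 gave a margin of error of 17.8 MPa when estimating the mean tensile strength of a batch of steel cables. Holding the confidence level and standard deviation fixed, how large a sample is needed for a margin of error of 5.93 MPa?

703

Margin of error scales as 1/√n, so n₂ = n₁·(E₁/E₂)².
n₂ = 78 × (17.8/5.93)² = 78 × 9.01 = 702.78
Round up: n₂ = 703.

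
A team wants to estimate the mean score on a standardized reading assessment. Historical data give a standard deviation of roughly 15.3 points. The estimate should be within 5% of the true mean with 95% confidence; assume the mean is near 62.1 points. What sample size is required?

For a mean, the margin of error is E = z·σ/√n, so n = (zσ/E)².
At 95% confidence, z = 1.960.
E = 5% of 62.1 = 3.105 points.
n = (1.960 × 15.3 / 3.105)² = 93.28
Round up: n = 94.

94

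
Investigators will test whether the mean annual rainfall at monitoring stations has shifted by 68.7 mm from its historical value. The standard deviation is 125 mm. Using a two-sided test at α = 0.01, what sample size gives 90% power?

50

For a one-sample z-test, n = ((z_{α/2} + z_β)·σ/δ)².
z_{α/2} = 2.576 (two-sided α = 0.01); z_β = 1.282 (power 90% → β = 0.1).
n = (3.858 × 125 / 68.7)² = 49.28
Round up: n = 50.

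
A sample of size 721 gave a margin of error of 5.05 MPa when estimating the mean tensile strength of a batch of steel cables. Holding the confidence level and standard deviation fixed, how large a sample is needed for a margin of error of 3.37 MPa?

1620

Margin of error scales as 1/√n, so n₂ = n₁·(E₁/E₂)².
n₂ = 721 × (5.05/3.37)² = 721 × 2.246 = 1619.37
Round up: n₂ = 1620.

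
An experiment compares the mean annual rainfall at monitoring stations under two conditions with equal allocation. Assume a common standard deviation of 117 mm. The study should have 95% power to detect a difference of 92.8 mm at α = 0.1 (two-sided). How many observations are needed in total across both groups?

For two equal groups, n per group = 2·((z_{α/2} + z_β)·σ/δ)².
z_{α/2} = 1.645; z_β = 1.645 (power 95%).
n = 2 × (3.290 × 117 / 92.8)² = 2 × 17.21 = 34.42
Round up: n = 35 per group.
Total across both groups: 2 × 35 = 70.

70 total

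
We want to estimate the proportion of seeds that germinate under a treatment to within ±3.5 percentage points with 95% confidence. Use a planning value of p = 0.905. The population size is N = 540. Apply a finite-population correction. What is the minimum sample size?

For a proportion with margin E = 0.035 at 95% confidence, z = 1.960.
n = p̂(1−p̂)(z/E)² = 0.905 × 0.095 × (1.960/0.035)² = 269.62 — call this n₀.
Finite-population correction with N = 540: n = n₀ / (1 + (n₀−1)/N) = 269.62 / 1.497 = 180.11
Round up: n = 181.

n = 181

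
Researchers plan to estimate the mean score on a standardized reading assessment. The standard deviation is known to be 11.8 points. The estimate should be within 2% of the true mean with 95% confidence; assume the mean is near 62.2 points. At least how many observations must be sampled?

346

For a mean, the margin of error is E = z·σ/√n, so n = (zσ/E)².
At 95% confidence, z = 1.960.
E = 2% of 62.2 = 1.244 points.
n = (1.960 × 11.8 / 1.244)² = 345.65
Round up: n = 346.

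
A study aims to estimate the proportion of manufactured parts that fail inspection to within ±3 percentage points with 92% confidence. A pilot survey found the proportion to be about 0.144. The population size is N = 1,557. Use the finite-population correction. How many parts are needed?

331

For a proportion with margin E = 0.03 at 92% confidence, z = 1.751.
n = p̂(1−p̂)(z/E)² = 0.144 × 0.856 × (1.751/0.03)² = 419.92 — call this n₀.
Finite-population correction with N = 1,557: n = n₀ / (1 + (n₀−1)/N) = 419.92 / 1.269 = 330.91
Round up: n = 331.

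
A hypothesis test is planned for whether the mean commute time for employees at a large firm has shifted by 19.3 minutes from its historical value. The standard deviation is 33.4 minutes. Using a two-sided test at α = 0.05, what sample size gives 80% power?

For a one-sample z-test, n = ((z_{α/2} + z_β)·σ/δ)².
z_{α/2} = 1.960 (two-sided α = 0.05); z_β = 0.842 (power 80% → β = 0.2).
n = (2.802 × 33.4 / 19.3)² = 23.51
Round up: n = 24.

n = 24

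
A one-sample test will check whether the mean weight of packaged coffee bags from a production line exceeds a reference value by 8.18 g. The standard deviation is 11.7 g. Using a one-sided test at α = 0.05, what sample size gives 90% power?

n = 18

For a one-sample z-test, n = ((z_α + z_β)·σ/δ)².
z_α = 1.645 (one-sided α = 0.05); z_β = 1.282 (power 90% → β = 0.1).
n = (2.927 × 11.7 / 8.18)² = 17.53
Round up: n = 18.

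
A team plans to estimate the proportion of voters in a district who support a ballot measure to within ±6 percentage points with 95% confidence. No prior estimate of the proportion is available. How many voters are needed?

For a proportion with margin E = 0.06 at 95% confidence, z = 1.960.
With no prior estimate, use p = 0.5, which maximizes p(1−p) at 0.25.
n = 0.25 × (z/E)² = 0.25 × (1.960/0.06)² = 266.78
Round up: n = 267.

267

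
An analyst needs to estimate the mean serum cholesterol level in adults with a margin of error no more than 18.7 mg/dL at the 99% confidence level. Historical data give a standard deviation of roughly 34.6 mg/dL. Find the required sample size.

23

For a mean, the margin of error is E = z·σ/√n, so n = (zσ/E)².
At 99% confidence, z = 2.576.
n = (2.576 × 34.6 / 18.7)² = 22.72
Round up: n = 23.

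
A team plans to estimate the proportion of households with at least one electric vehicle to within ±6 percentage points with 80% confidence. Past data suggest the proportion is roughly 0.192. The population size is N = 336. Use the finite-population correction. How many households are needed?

For a proportion with margin E = 0.06 at 80% confidence, z = 1.282.
n = p̂(1−p̂)(z/E)² = 0.192 × 0.808 × (1.282/0.06)² = 70.82 — call this n₀.
Finite-population correction with N = 336: n = n₀ / (1 + (n₀−1)/N) = 70.82 / 1.208 = 58.63
Round up: n = 59.

59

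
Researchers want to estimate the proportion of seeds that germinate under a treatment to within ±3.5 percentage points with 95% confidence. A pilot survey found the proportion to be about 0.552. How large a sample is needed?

n = 776

For a proportion with margin E = 0.035 at 95% confidence, z = 1.960.
n = p̂(1−p̂)(z/E)² = 0.552 × 0.448 × (1.960/0.035)² = 775.52
Round up: n = 776.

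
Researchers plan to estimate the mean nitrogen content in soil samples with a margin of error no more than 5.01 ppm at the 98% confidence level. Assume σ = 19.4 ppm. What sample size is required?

82

For a mean, the margin of error is E = z·σ/√n, so n = (zσ/E)².
At 98% confidence, z = 2.326.
n = (2.326 × 19.4 / 5.01)² = 81.12
Round up: n = 82.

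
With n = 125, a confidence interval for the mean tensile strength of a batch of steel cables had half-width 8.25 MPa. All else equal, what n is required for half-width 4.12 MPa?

Margin of error scales as 1/√n, so n₂ = n₁·(E₁/E₂)².
n₂ = 125 × (8.25/4.12)² = 125 × 4.01 = 501.25
Round up: n₂ = 502.

n = 502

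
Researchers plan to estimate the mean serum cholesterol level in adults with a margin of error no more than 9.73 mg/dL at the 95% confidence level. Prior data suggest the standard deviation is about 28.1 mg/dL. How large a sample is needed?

For a mean, the margin of error is E = z·σ/√n, so n = (zσ/E)².
At 95% confidence, z = 1.960.
n = (1.960 × 28.1 / 9.73)² = 32.04
Round up: n = 33.

n = 33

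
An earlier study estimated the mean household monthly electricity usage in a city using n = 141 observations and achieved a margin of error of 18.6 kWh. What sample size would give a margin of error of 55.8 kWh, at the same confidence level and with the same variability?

Margin of error scales as 1/√n, so n₂ = n₁·(E₁/E₂)².
n₂ = 141 × (18.6/55.8)² = 141 × 0.1111 = 15.67
Round up: n₂ = 16.

16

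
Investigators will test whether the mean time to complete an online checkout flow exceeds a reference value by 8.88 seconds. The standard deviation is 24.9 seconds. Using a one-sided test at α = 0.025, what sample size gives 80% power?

62

For a one-sample z-test, n = ((z_α + z_β)·σ/δ)².
z_α = 1.960 (one-sided α = 0.025); z_β = 0.842 (power 80% → β = 0.2).
n = (2.802 × 24.9 / 8.88)² = 61.73
Round up: n = 62.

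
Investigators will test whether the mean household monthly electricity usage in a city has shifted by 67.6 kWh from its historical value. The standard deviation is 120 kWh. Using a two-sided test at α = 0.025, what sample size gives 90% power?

n = 40

For a one-sample z-test, n = ((z_{α/2} + z_β)·σ/δ)².
z_{α/2} = 2.241 (two-sided α = 0.025); z_β = 1.282 (power 90% → β = 0.1).
n = (3.523 × 120 / 67.6)² = 39.11
Round up: n = 40.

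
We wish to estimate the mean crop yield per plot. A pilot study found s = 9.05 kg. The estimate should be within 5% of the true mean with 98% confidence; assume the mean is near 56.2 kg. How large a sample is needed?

57

For a mean, the margin of error is E = z·σ/√n, so n = (zσ/E)².
At 98% confidence, z = 2.326.
E = 5% of 56.2 = 2.81 kg.
n = (2.326 × 9.05 / 2.81)² = 56.12
Round up: n = 57.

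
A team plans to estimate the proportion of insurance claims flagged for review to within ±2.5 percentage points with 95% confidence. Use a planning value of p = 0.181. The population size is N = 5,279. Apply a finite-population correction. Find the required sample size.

For a proportion with margin E = 0.025 at 95% confidence, z = 1.960.
n = p̂(1−p̂)(z/E)² = 0.181 × 0.819 × (1.960/0.025)² = 911.16 — call this n₀.
Finite-population correction with N = 5,279: n = n₀ / (1 + (n₀−1)/N) = 911.16 / 1.172 = 777.44
Round up: n = 778.

n = 778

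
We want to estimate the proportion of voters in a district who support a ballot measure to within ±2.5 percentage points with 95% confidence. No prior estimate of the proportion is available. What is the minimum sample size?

n = 1537

For a proportion with margin E = 0.025 at 95% confidence, z = 1.960.
With no prior estimate, use p = 0.5, which maximizes p(1−p) at 0.25.
n = 0.25 × (z/E)² = 0.25 × (1.960/0.025)² = 1536.64
Round up: n = 1537.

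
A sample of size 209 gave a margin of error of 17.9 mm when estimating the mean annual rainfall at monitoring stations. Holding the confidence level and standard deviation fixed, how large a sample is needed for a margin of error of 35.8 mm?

53

Margin of error scales as 1/√n, so n₂ = n₁·(E₁/E₂)².
n₂ = 209 × (17.9/35.8)² = 209 × 0.25 = 52.25
Round up: n₂ = 53.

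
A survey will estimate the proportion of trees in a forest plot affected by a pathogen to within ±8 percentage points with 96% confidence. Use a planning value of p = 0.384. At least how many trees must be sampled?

For a proportion with margin E = 0.08 at 96% confidence, z = 2.054.
n = p̂(1−p̂)(z/E)² = 0.384 × 0.616 × (2.054/0.08)² = 155.93
Round up: n = 156.

156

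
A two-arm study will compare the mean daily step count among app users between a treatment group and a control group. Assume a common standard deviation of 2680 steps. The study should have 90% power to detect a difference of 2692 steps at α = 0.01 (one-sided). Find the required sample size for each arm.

26 per group

For two equal groups, n per group = 2·((z_α + z_β)·σ/δ)².
z_α = 2.326; z_β = 1.282 (power 90%).
n = 2 × (3.608 × 2680 / 2692)² = 2 × 12.90 = 25.80
Round up: n = 26 per group.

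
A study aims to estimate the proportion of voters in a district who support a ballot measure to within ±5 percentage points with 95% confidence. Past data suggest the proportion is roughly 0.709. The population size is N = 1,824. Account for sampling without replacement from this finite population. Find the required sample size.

For a proportion with margin E = 0.05 at 95% confidence, z = 1.960.
n = p̂(1−p̂)(z/E)² = 0.709 × 0.291 × (1.960/0.05)² = 317.04 — call this n₀.
Finite-population correction with N = 1,824: n = n₀ / (1 + (n₀−1)/N) = 317.04 / 1.173 = 270.28
Round up: n = 271.

n = 271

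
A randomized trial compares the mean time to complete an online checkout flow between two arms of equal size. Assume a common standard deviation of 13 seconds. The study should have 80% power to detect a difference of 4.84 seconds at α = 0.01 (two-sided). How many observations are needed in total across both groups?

338 total

For two equal groups, n per group = 2·((z_{α/2} + z_β)·σ/δ)².
z_{α/2} = 2.576; z_β = 0.842 (power 80%).
n = 2 × (3.418 × 13 / 4.84)² = 2 × 84.28 = 168.56
Round up: n = 169 per group.
Total across both groups: 2 × 169 = 338.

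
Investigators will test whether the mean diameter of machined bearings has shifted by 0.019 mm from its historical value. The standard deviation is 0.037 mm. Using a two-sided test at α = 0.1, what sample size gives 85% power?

n = 28

For a one-sample z-test, n = ((z_{α/2} + z_β)·σ/δ)².
z_{α/2} = 1.645 (two-sided α = 0.1); z_β = 1.036 (power 85% → β = 0.15).
n = (2.681 × 0.037 / 0.019)² = 27.26
Round up: n = 28.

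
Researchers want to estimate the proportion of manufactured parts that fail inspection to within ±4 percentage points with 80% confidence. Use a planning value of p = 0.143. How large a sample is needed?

126

For a proportion with margin E = 0.04 at 80% confidence, z = 1.282.
n = p̂(1−p̂)(z/E)² = 0.143 × 0.857 × (1.282/0.04)² = 125.88
Round up: n = 126.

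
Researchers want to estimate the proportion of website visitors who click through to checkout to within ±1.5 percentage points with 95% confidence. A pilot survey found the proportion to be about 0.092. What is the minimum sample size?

For a proportion with margin E = 0.015 at 95% confidence, z = 1.960.
n = p̂(1−p̂)(z/E)² = 0.092 × 0.908 × (1.960/0.015)² = 1426.28
Round up: n = 1427.

1427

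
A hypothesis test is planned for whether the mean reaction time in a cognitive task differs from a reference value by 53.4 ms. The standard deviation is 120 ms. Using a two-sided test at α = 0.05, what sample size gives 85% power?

46

For a one-sample z-test, n = ((z_{α/2} + z_β)·σ/δ)².
z_{α/2} = 1.960 (two-sided α = 0.05); z_β = 1.036 (power 85% → β = 0.15).
n = (2.996 × 120 / 53.4)² = 45.33
Round up: n = 46.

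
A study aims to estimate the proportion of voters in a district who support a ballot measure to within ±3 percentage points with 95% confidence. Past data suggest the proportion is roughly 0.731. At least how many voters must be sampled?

For a proportion with margin E = 0.03 at 95% confidence, z = 1.960.
n = p̂(1−p̂)(z/E)² = 0.731 × 0.269 × (1.960/0.03)² = 839.34
Round up: n = 840.

n = 840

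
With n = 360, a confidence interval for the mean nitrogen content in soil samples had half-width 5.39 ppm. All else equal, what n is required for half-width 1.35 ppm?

n = 5739

Margin of error scales as 1/√n, so n₂ = n₁·(E₁/E₂)².
n₂ = 360 × (5.39/1.35)² = 360 × 15.94 = 5738.40
Round up: n₂ = 5739.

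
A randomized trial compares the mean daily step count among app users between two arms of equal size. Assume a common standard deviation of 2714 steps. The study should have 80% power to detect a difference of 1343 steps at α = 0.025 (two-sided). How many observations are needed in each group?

For two equal groups, n per group = 2·((z_{α/2} + z_β)·σ/δ)².
z_{α/2} = 2.241; z_β = 0.842 (power 80%).
n = 2 × (3.083 × 2714 / 1343)² = 2 × 38.82 = 77.64
Round up: n = 78 per group.

78 per group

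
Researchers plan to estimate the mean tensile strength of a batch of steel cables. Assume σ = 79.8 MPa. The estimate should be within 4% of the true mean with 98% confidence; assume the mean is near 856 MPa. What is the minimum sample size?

For a mean, the margin of error is E = z·σ/√n, so n = (zσ/E)².
At 98% confidence, z = 2.326.
E = 4% of 856 = 34.24 MPa.
n = (2.326 × 79.8 / 34.24)² = 29.39
Round up: n = 30.

30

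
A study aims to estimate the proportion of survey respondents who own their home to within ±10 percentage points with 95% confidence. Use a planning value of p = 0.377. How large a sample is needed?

For a proportion with margin E = 0.1 at 95% confidence, z = 1.960.
n = p̂(1−p̂)(z/E)² = 0.377 × 0.623 × (1.960/0.1)² = 90.23
Round up: n = 91.

n = 91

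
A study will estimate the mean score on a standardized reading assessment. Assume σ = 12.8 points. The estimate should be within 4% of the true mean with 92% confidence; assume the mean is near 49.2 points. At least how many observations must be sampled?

130

For a mean, the margin of error is E = z·σ/√n, so n = (zσ/E)².
At 92% confidence, z = 1.751.
E = 4% of 49.2 = 1.968 points.
n = (1.751 × 12.8 / 1.968)² = 129.70
Round up: n = 130.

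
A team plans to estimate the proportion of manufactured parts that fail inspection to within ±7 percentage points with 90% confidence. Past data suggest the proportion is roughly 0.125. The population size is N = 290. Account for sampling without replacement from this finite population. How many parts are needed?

For a proportion with margin E = 0.07 at 90% confidence, z = 1.645.
n = p̂(1−p̂)(z/E)² = 0.125 × 0.875 × (1.645/0.07)² = 60.40 — call this n₀.
Finite-population correction with N = 290: n = n₀ / (1 + (n₀−1)/N) = 60.40 / 1.205 = 50.12
Round up: n = 51.

n = 51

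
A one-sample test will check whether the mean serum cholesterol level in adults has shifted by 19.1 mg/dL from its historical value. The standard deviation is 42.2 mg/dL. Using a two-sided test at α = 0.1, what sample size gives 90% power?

For a one-sample z-test, n = ((z_{α/2} + z_β)·σ/δ)².
z_{α/2} = 1.645 (two-sided α = 0.1); z_β = 1.282 (power 90% → β = 0.1).
n = (2.927 × 42.2 / 19.1)² = 41.82
Round up: n = 42.

n = 42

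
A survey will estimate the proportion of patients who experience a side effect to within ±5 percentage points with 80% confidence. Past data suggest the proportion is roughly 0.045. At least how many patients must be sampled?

29

For a proportion with margin E = 0.05 at 80% confidence, z = 1.282.
n = p̂(1−p̂)(z/E)² = 0.045 × 0.955 × (1.282/0.05)² = 28.25
Round up: n = 29.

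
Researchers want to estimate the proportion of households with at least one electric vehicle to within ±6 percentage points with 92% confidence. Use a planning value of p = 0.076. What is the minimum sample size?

For a proportion with margin E = 0.06 at 92% confidence, z = 1.751.
n = p̂(1−p̂)(z/E)² = 0.076 × 0.924 × (1.751/0.06)² = 59.81
Round up: n = 60.

60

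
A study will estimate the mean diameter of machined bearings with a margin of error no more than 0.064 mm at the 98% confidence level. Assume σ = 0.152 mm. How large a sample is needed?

For a mean, the margin of error is E = z·σ/√n, so n = (zσ/E)².
At 98% confidence, z = 2.326.
n = (2.326 × 0.152 / 0.064)² = 30.52
Round up: n = 31.

n = 31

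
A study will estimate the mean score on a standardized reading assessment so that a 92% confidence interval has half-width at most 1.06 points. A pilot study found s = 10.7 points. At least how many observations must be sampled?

n = 313

For a mean, the margin of error is E = z·σ/√n, so n = (zσ/E)².
At 92% confidence, z = 1.751.
n = (1.751 × 10.7 / 1.06)² = 312.41
Round up: n = 313.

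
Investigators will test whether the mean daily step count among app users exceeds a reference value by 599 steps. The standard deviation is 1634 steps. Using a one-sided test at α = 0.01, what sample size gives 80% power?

For a one-sample z-test, n = ((z_α + z_β)·σ/δ)².
z_α = 2.326 (one-sided α = 0.01); z_β = 0.842 (power 80% → β = 0.2).
n = (3.168 × 1634 / 599)² = 74.68
Round up: n = 75.

75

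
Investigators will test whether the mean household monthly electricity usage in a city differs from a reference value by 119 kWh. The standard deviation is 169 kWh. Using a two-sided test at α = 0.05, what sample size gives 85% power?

For a one-sample z-test, n = ((z_{α/2} + z_β)·σ/δ)².
z_{α/2} = 1.960 (two-sided α = 0.05); z_β = 1.036 (power 85% → β = 0.15).
n = (2.996 × 169 / 119)² = 18.10
Round up: n = 19.

n = 19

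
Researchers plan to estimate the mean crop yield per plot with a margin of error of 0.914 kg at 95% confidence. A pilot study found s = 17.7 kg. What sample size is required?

1441

For a mean, the margin of error is E = z·σ/√n, so n = (zσ/E)².
At 95% confidence, z = 1.960.
n = (1.960 × 17.7 / 0.914)² = 1440.68
Round up: n = 1441.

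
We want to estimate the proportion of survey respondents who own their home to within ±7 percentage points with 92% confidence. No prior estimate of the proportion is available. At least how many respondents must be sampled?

For a proportion with margin E = 0.07 at 92% confidence, z = 1.751.
With no prior estimate, use p = 0.5, which maximizes p(1−p) at 0.25.
n = 0.25 × (z/E)² = 0.25 × (1.751/0.07)² = 156.43
Round up: n = 157.

157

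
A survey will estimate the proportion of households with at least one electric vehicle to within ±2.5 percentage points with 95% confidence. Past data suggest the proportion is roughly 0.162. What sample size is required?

835

For a proportion with margin E = 0.025 at 95% confidence, z = 1.960.
n = p̂(1−p̂)(z/E)² = 0.162 × 0.838 × (1.960/0.025)² = 834.43
Round up: n = 835.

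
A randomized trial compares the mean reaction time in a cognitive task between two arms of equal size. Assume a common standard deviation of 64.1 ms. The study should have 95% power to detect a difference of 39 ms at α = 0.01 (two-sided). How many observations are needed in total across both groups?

For two equal groups, n per group = 2·((z_{α/2} + z_β)·σ/δ)².
z_{α/2} = 2.576; z_β = 1.645 (power 95%).
n = 2 × (4.221 × 64.1 / 39)² = 2 × 48.13 = 96.26
Round up: n = 97 per group.
Total across both groups: 2 × 97 = 194.

194 total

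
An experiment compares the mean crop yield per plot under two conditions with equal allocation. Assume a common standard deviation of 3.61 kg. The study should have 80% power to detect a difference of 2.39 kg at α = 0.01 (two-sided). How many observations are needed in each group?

For two equal groups, n per group = 2·((z_{α/2} + z_β)·σ/δ)².
z_{α/2} = 2.576; z_β = 0.842 (power 80%).
n = 2 × (3.418 × 3.61 / 2.39)² = 2 × 26.65 = 53.30
Round up: n = 54 per group.

54 per group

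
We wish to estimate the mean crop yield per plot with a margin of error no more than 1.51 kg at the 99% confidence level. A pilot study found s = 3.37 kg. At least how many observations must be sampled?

34

For a mean, the margin of error is E = z·σ/√n, so n = (zσ/E)².
At 99% confidence, z = 2.576.
n = (2.576 × 3.37 / 1.51)² = 33.05
Round up: n = 34.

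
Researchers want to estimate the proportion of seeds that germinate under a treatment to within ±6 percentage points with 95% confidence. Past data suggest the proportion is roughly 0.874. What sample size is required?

For a proportion with margin E = 0.06 at 95% confidence, z = 1.960.
n = p̂(1−p̂)(z/E)² = 0.874 × 0.126 × (1.960/0.06)² = 117.51
Round up: n = 118.

118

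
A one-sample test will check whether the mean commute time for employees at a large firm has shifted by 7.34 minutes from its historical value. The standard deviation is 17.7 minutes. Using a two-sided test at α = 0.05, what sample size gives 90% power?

62

For a one-sample z-test, n = ((z_{α/2} + z_β)·σ/δ)².
z_{α/2} = 1.960 (two-sided α = 0.05); z_β = 1.282 (power 90% → β = 0.1).
n = (3.242 × 17.7 / 7.34)² = 61.12
Round up: n = 62.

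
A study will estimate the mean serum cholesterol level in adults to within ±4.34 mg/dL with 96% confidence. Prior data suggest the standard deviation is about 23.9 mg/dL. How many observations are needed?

n = 128

For a mean, the margin of error is E = z·σ/√n, so n = (zσ/E)².
At 96% confidence, z = 2.054.
n = (2.054 × 23.9 / 4.34)² = 127.94
Round up: n = 128.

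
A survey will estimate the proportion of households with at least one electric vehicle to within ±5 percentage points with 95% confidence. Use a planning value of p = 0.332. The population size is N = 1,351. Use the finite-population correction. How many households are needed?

273

For a proportion with margin E = 0.05 at 95% confidence, z = 1.960.
n = p̂(1−p̂)(z/E)² = 0.332 × 0.668 × (1.960/0.05)² = 340.79 — call this n₀.
Finite-population correction with N = 1,351: n = n₀ / (1 + (n₀−1)/N) = 340.79 / 1.252 = 272.20
Round up: n = 273.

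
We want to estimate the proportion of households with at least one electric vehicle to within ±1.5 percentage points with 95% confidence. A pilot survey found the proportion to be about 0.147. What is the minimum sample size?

For a proportion with margin E = 0.015 at 95% confidence, z = 1.960.
n = p̂(1−p̂)(z/E)² = 0.147 × 0.853 × (1.960/0.015)² = 2140.90
Round up: n = 2141.

2141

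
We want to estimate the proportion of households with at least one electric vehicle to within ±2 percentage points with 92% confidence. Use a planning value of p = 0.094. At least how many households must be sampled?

For a proportion with margin E = 0.02 at 92% confidence, z = 1.751.
n = p̂(1−p̂)(z/E)² = 0.094 × 0.906 × (1.751/0.02)² = 652.78
Round up: n = 653.

653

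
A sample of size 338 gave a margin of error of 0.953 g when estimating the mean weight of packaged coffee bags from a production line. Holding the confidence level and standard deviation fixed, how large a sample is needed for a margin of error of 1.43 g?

Margin of error scales as 1/√n, so n₂ = n₁·(E₁/E₂)².
n₂ = 338 × (0.953/1.43)² = 338 × 0.4441 = 150.11
Round up: n₂ = 151.

151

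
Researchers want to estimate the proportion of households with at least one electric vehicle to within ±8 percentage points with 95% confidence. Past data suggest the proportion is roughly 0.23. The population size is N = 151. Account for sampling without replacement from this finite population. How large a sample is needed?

n = 63

For a proportion with margin E = 0.08 at 95% confidence, z = 1.960.
n = p̂(1−p̂)(z/E)² = 0.23 × 0.77 × (1.960/0.08)² = 106.30 — call this n₀.
Finite-population correction with N = 151: n = n₀ / (1 + (n₀−1)/N) = 106.30 / 1.697 = 62.64
Round up: n = 63.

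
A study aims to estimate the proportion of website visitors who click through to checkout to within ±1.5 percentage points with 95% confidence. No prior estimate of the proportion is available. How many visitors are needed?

For a proportion with margin E = 0.015 at 95% confidence, z = 1.960.
With no prior estimate, use p = 0.5, which maximizes p(1−p) at 0.25.
n = 0.25 × (z/E)² = 0.25 × (1.960/0.015)² = 4268.44
Round up: n = 4269.

4269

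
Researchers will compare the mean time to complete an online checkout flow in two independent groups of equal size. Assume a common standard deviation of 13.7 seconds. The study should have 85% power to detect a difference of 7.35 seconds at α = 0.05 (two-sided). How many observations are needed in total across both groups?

For two equal groups, n per group = 2·((z_{α/2} + z_β)·σ/δ)².
z_{α/2} = 1.960; z_β = 1.036 (power 85%).
n = 2 × (2.996 × 13.7 / 7.35)² = 2 × 31.19 = 62.38
Round up: n = 63 per group.
Total across both groups: 2 × 63 = 126.

126 total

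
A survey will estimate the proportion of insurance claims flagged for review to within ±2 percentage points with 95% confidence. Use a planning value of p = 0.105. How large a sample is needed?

For a proportion with margin E = 0.02 at 95% confidence, z = 1.960.
n = p̂(1−p̂)(z/E)² = 0.105 × 0.895 × (1.960/0.02)² = 902.54
Round up: n = 903.

903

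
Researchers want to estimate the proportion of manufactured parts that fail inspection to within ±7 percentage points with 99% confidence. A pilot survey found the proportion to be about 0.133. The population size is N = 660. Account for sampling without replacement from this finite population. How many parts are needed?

For a proportion with margin E = 0.07 at 99% confidence, z = 2.576.
n = p̂(1−p̂)(z/E)² = 0.133 × 0.867 × (2.576/0.07)² = 156.16 — call this n₀.
Finite-population correction with N = 660: n = n₀ / (1 + (n₀−1)/N) = 156.16 / 1.235 = 126.45
Round up: n = 127.

n = 127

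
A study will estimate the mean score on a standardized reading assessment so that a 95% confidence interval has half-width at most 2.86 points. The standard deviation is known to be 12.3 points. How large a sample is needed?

72

For a mean, the margin of error is E = z·σ/√n, so n = (zσ/E)².
At 95% confidence, z = 1.960.
n = (1.960 × 12.3 / 2.86)² = 71.05
Round up: n = 72.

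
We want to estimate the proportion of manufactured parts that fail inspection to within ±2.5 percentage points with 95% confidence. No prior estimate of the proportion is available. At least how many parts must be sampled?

For a proportion with margin E = 0.025 at 95% confidence, z = 1.960.
With no prior estimate, use p = 0.5, which maximizes p(1−p) at 0.25.
n = 0.25 × (z/E)² = 0.25 × (1.960/0.025)² = 1536.64
Round up: n = 1537.

1537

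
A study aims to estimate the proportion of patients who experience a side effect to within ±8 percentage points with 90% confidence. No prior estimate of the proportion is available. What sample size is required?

n = 106

For a proportion with margin E = 0.08 at 90% confidence, z = 1.645.
With no prior estimate, use p = 0.5, which maximizes p(1−p) at 0.25.
n = 0.25 × (z/E)² = 0.25 × (1.645/0.08)² = 105.70
Round up: n = 106.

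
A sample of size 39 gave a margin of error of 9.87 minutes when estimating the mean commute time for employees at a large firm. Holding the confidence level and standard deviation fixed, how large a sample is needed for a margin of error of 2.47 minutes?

Margin of error scales as 1/√n, so n₂ = n₁·(E₁/E₂)².
n₂ = 39 × (9.87/2.47)² = 39 × 15.97 = 622.83
Round up: n₂ = 623.

623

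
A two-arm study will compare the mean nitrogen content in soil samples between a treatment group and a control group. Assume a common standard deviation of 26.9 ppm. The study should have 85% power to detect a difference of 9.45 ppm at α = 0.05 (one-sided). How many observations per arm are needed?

117 per group

For two equal groups, n per group = 2·((z_α + z_β)·σ/δ)².
z_α = 1.645; z_β = 1.036 (power 85%).
n = 2 × (2.681 × 26.9 / 9.45)² = 2 × 58.24 = 116.48
Round up: n = 117 per group.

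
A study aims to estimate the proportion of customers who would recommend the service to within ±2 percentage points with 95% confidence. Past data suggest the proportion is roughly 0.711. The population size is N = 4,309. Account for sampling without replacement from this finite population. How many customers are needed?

For a proportion with margin E = 0.02 at 95% confidence, z = 1.960.
n = p̂(1−p̂)(z/E)² = 0.711 × 0.289 × (1.960/0.02)² = 1973.42 — call this n₀.
Finite-population correction with N = 4,309: n = n₀ / (1 + (n₀−1)/N) = 1973.42 / 1.458 = 1353.51
Round up: n = 1354.

n = 1354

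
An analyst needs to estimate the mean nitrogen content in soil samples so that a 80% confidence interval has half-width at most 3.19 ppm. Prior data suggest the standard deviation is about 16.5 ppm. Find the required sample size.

44

For a mean, the margin of error is E = z·σ/√n, so n = (zσ/E)².
At 80% confidence, z = 1.282.
n = (1.282 × 16.5 / 3.19)² = 43.97
Round up: n = 44.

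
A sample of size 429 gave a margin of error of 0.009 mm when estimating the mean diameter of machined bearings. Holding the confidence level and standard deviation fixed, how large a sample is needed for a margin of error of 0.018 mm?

Margin of error scales as 1/√n, so n₂ = n₁·(E₁/E₂)².
n₂ = 429 × (0.009/0.018)² = 429 × 0.25 = 107.25
Round up: n₂ = 108.

108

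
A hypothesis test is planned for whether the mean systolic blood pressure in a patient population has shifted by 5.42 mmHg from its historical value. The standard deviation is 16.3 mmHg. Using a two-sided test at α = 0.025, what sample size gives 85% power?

For a one-sample z-test, n = ((z_{α/2} + z_β)·σ/δ)².
z_{α/2} = 2.241 (two-sided α = 0.025); z_β = 1.036 (power 85% → β = 0.15).
n = (3.277 × 16.3 / 5.42)² = 97.12
Round up: n = 98.

n = 98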